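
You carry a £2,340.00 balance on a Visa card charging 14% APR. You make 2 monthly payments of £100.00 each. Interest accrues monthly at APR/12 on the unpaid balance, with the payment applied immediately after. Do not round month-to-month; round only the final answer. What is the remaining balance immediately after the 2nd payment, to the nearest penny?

£2,193.75

Monthly rate r = 14%/12 = 1.16667% = 0.0116667.
Each month: B ← B·(1+r) − £100.00.
Month 1: interest £27.30; balance after payment £2,267.30.
Month 2: interest £26.45; balance after payment £2,193.75.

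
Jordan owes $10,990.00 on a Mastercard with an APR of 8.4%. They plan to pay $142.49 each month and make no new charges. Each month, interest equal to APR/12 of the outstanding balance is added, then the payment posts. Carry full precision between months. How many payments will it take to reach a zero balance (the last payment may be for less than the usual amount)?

112 payments

Monthly rate r = 8.4%/12 = 0.7% = 0.007.
Recurrence: B ← B·(1+r) − $142.49.
Month 1: interest $76.93; balance after payment $10,924.44.
Month 2: interest $76.47; balance after payment $10,858.42.
Closed form: n = −ln(1 − rB₀/P)/ln(1+r) = −ln(0.4601)/ln(1.007) ≈ 111.289, so the balance reaches zero during payment 112.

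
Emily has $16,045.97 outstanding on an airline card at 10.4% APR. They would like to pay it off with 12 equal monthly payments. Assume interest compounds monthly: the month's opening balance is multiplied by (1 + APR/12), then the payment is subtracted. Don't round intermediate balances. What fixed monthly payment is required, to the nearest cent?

$1,413.68

Monthly rate r = 10.4%/12 = 0.866667% = 0.00866667.
Level-payment amortization: P = B₀·r / (1 − (1+r)^(−n)) = 16045.97·0.00866667 / (1 − 1.00867^(−12)).
Denominator 1 − (1+r)^(−12) = 0.0983707914.
P = 139.065 / 0.0983707914 ≈ 1413.68.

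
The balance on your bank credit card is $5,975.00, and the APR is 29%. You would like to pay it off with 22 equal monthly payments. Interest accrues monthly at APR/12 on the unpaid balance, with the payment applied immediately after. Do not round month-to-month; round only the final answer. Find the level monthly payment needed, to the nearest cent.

Monthly rate r = 29%/12 = 2.41667% = 0.0241667.
Level-payment amortization: P = B₀·r / (1 − (1+r)^(−n)) = 5975.00·0.0241667 / (1 − 1.02417^(−22)).
Denominator 1 − (1+r)^(−22) = 0.40864811.
P = 144.396 / 0.40864811 ≈ 353.35.

$353.35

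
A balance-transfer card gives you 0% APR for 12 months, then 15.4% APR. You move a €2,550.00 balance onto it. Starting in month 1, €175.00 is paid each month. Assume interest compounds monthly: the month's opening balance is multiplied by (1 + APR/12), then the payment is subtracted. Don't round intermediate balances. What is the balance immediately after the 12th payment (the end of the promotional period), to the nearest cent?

Promo months 1–12 at r₀ = 0%/12 = 0; months 13+ at r₁ = 15.4%/12 = 0.0128333.
After month 12 (no interest yet): B = €2,550.00 − 12·€175.00 = €450.00.

€450.00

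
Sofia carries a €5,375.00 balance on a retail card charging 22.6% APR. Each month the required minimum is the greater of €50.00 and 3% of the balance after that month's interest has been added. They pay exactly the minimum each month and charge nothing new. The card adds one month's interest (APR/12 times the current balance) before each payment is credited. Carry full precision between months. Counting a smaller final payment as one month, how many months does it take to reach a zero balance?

153 months

Monthly rate r = 22.6%/12 = 1.88333% = 0.0188333.
While 3% of the post-interest balance exceeds €50.00, each month B ← (B·(1+r))·(1 − 0.03), i.e. B shrinks by the factor (1+r)·0.97 = 0.98827.
This holds for months 1–101. Entering month 102 the balance is €1,632.08; 3% of the post-interest balance is now below €50.00, so the flat €50.00 minimum applies from here.
From month 102 a fixed €50.00 at rate r clears €1,632.08 in 52 more payments. Total: 101 + 52 = 153 months.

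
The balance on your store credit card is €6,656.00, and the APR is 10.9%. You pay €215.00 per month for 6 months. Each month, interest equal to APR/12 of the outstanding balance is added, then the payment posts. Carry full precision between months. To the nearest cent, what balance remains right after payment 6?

Monthly rate r = 10.9%/12 = 0.908333% = 0.00908333.
Each month: B ← B·(1+r) − €215.00.
Month 1: interest €60.46; balance after payment €6,501.46.
Month 2: interest €59.05; balance after payment €6,345.51.
Month 3: interest €57.64; balance after payment €6,188.15.
Month 4: interest €56.21; balance after payment €6,029.36.
Month 5: interest €54.77; balance after payment €5,869.13.
Month 6: interest €53.31; balance after payment €5,707.44.

€5,707.44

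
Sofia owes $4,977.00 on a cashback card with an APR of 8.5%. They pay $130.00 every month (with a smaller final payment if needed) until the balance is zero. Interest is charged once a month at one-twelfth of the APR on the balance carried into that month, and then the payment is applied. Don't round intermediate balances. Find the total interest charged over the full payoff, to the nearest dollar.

$849

Monthly rate r = 8.5%/12 = 0.708333% = 0.00708333.
Payoff takes n = ⌈−ln(1 − rB₀/P)/ln(1+r)⌉ = ⌈44.817⌉ = 45 payments; the last is $106.23.
Total paid = 44·$130.00 + $106.23 = $5,826.23.
Total interest = total paid − principal = $5,826.23 − $4,977.00 = $849.23.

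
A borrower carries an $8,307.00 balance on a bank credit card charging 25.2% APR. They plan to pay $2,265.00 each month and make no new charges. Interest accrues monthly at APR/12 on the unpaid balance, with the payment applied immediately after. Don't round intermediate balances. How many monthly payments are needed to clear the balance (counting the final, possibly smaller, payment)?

Monthly rate r = 25.2%/12 = 2.1% = 0.021.
Recurrence: B ← B·(1+r) − $2,265.00.
Month 1: interest $174.45; balance after payment $6,216.45.
Month 2: interest $130.55; balance after payment $4,081.99.
Month 3: interest $85.72; balance after payment $1,902.71.
Month 4: interest $39.96; balance after payment $0.00.

4 months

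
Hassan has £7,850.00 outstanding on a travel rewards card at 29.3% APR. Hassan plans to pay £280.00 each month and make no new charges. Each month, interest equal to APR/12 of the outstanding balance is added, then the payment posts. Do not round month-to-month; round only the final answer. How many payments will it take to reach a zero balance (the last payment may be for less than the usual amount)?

48 payments

Monthly rate r = 29.3%/12 = 2.44167% = 0.0244167.
Recurrence: B ← B·(1+r) − £280.00.
Month 1: interest £191.67; balance after payment £7,761.67.
Month 2: interest £189.51; balance after payment £7,671.18.
Closed form: n = −ln(1 − rB₀/P)/ln(1+r) = −ln(0.31546)/ln(1.02442) ≈ 47.826, so the balance reaches zero during payment 48.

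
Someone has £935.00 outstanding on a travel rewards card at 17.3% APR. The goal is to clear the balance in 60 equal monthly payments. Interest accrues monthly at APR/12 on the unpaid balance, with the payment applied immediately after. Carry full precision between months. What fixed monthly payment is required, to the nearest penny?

£23.39

Monthly rate r = 17.3%/12 = 1.44167% = 0.0144167.
Level-payment amortization: P = B₀·r / (1 − (1+r)^(−n)) = 935.00·0.0144167 / (1 − 1.01442^(−60)).
Denominator 1 − (1+r)^(−60) = 0.57634002.
P = 13.4796 / 0.57634002 ≈ 23.39.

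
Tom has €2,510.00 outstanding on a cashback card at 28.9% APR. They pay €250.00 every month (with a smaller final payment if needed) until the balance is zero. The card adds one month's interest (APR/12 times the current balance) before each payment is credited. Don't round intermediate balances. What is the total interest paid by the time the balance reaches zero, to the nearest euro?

Monthly rate r = 28.9%/12 = 2.40833% = 0.0240833.
Payoff takes n = ⌈−ln(1 − rB₀/P)/ln(1+r)⌉ = ⌈11.631⌉ = 12 payments; the last is €158.55.
Total paid = 11·€250.00 + €158.55 = €2,908.55.
Total interest = total paid − principal = €2,908.55 − €2,510.00 = €398.55.

€399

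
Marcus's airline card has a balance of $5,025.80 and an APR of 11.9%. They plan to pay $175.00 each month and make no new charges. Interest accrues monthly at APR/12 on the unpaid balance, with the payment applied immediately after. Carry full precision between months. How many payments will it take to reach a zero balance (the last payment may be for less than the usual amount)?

34 payments

Monthly rate r = 11.9%/12 = 0.991667% = 0.00991667.
Recurrence: B ← B·(1+r) − $175.00.
Month 1: interest $49.84; balance after payment $4,900.64.
Month 2: interest $48.60; balance after payment $4,774.24.
Closed form: n = −ln(1 − rB₀/P)/ln(1+r) = −ln(0.7152)/ln(1.00992) ≈ 33.968, so the balance reaches zero during payment 34.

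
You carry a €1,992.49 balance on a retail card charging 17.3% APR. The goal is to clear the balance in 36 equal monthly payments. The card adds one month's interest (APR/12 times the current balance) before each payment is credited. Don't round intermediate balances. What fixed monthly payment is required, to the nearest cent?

€71.34

Monthly rate r = 17.3%/12 = 1.44167% = 0.0144167.
Level-payment amortization: P = B₀·r / (1 − (1+r)^(−n)) = 1992.49·0.0144167 / (1 − 1.01442^(−36)).
Denominator 1 − (1+r)^(−36) = 0.402675312.
P = 28.7251 / 0.402675312 ≈ 71.34.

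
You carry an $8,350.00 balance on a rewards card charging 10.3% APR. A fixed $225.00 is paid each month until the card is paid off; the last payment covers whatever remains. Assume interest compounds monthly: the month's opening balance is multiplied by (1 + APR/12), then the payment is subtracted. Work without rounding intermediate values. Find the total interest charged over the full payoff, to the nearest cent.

Monthly rate r = 10.3%/12 = 0.858333% = 0.00858333.
Payoff takes n = ⌈−ln(1 − rB₀/P)/ln(1+r)⌉ = ⌈44.873⌉ = 45 payments; the last is $196.45.
Total paid = 44·$225.00 + $196.45 = $10,096.45.
Total interest = total paid − principal = $10,096.45 − $8,350.00 = $1,746.45.

$1,746.45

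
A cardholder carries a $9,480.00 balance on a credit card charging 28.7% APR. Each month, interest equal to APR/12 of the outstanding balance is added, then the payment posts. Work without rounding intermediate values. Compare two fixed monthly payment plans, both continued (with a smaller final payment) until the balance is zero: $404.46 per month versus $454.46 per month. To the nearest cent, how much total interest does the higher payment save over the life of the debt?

Monthly rate r = 28.7%/12 = 2.39167% = 0.0239167.
At $404.46/mo: n = ⌈−ln(1 − rB₀/P)/ln(1+r)⌉ = 35 payments (last $320.67); total interest = total paid − $9,480.00 = $4,592.31.
At $454.46/mo: 30 payments (last $107.30); total interest $3,806.64.
Interest saved = $4,592.31 − $3,806.64 = $785.67.

$785.67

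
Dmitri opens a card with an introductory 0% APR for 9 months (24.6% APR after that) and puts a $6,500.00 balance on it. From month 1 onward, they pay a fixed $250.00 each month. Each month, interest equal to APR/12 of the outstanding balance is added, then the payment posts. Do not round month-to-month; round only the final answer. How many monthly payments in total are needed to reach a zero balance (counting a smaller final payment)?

Promo months 1–9 at r₀ = 0%/12 = 0; months 10+ at r₁ = 24.6%/12 = 0.0205.
After month 9 (no interest yet): B = $6,500.00 − 9·$250.00 = $4,250.00.
Then at r₁ with $250.00/mo: n₂ = −ln(1 − r₁·B/P)/ln(1+r₁) ≈ 21.11 → 22 more payments.

31 months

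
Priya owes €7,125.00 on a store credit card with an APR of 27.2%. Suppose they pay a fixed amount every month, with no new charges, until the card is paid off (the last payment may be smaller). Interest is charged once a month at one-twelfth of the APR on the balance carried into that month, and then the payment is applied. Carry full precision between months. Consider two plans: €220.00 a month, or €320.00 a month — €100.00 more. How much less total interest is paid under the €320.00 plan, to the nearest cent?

€2,970.41

Monthly rate r = 27.2%/12 = 2.26667% = 0.0226667.
At €220.00/mo: n = ⌈−ln(1 − rB₀/P)/ln(1+r)⌉ = 60 payments (last €21.80); total interest = total paid − €7,125.00 = €5,876.80.
At €320.00/mo: 32 payments (last €111.39); total interest €2,906.39.
Interest saved = €5,876.80 − €2,906.39 = €2,970.41.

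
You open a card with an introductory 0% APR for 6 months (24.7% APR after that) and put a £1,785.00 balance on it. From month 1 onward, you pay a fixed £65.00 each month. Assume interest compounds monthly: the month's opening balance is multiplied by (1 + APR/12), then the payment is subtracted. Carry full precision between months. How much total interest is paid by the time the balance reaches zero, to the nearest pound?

£465

Promo months 1–6 at r₀ = 0%/12 = 0; months 7+ at r₁ = 24.7%/12 = 0.0205833.
After month 6 (no interest yet): B = £1,785.00 − 6·£65.00 = £1,395.00.
Then at r₁ with £65.00/mo: n₂ = −ln(1 − r₁·B/P)/ln(1+r₁) ≈ 28.61 → 29 more payments.
Total paid = 34·£65.00 + £39.93 = £2,249.93; interest = £2,249.93 − £1,785.00 = £464.93.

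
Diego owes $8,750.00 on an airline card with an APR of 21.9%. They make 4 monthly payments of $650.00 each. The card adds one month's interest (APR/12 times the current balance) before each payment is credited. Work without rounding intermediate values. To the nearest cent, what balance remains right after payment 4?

Monthly rate r = 21.9%/12 = 1.825% = 0.01825.
Each month: B ← B·(1+r) − $650.00.
Month 1: interest $159.69; balance after payment $8,259.69.
Month 2: interest $150.74; balance after payment $7,760.43.
Month 3: interest $141.63; balance after payment $7,252.05.
Month 4: interest $132.35; balance after payment $6,734.40.

$6,734.40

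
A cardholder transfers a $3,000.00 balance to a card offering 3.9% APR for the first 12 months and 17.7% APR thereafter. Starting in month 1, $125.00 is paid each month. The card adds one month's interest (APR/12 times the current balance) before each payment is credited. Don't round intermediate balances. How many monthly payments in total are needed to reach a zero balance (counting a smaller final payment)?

27 payments

Promo months 1–12 at r₀ = 3.9%/12 = 0.00325; months 13+ at r₁ = 17.7%/12 = 0.01475.
After month 12: iterate B ← B·(1+r₀) − $125.00 for 12 months → $1,592.01.
Then at r₁ with $125.00/mo: n₂ = −ln(1 − r₁·B/P)/ln(1+r₁) ≈ 14.21 → 15 more payments.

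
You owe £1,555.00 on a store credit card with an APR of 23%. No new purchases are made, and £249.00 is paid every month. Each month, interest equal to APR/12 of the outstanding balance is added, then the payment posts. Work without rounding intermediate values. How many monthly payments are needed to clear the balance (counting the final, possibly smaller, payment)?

7 months

Monthly rate r = 23%/12 = 1.91667% = 0.0191667.
Recurrence: B ← B·(1+r) − £249.00.
Month 1: interest £29.80; balance after payment £1,335.80.
Month 2: interest £25.60; balance after payment £1,112.41.
Closed form: n = −ln(1 − rB₀/P)/ln(1+r) = −ln(0.8803)/ln(1.01917) ≈ 6.715, so the balance reaches zero during payment 7.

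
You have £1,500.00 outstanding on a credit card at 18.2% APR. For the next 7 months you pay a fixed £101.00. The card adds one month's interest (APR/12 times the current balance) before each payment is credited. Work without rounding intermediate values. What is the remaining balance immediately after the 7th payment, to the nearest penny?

Monthly rate r = 18.2%/12 = 1.51667% = 0.0151667.
Each month: B ← B·(1+r) − £101.00.
Month 1: interest £22.75; balance after payment £1,421.75.
Month 2: interest £21.56; balance after payment £1,342.31.
Month 3: interest £20.36; balance after payment £1,261.67.
Month 4: interest £19.14; balance after payment £1,179.81.
Month 5: interest £17.89; balance after payment £1,096.70.
Month 6: interest £16.63; balance after payment £1,012.33.
Month 7: interest £15.35; balance after payment £926.69.

£926.69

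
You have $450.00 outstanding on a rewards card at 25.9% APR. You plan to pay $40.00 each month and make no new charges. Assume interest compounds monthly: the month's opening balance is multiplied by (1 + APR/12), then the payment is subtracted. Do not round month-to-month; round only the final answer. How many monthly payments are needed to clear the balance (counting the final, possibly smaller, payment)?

14 months

Monthly rate r = 25.9%/12 = 2.15833% = 0.0215833.
Recurrence: B ← B·(1+r) − $40.00.
Month 1: interest $9.71; balance after payment $419.71.
Month 2: interest $9.06; balance after payment $388.77.
Closed form: n = −ln(1 − rB₀/P)/ln(1+r) = −ln(0.75719)/ln(1.02158) ≈ 13.026, so the balance reaches zero during payment 14.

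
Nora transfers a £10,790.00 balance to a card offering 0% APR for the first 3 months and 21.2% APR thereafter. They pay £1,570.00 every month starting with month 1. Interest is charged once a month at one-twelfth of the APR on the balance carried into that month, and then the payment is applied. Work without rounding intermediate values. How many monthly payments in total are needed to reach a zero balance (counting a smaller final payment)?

8 months

Promo months 1–3 at r₀ = 0%/12 = 0; months 4+ at r₁ = 21.2%/12 = 0.0176667.
After month 3 (no interest yet): B = £10,790.00 − 3·£1,570.00 = £6,080.00.
Then at r₁ with £1,570.00/mo: n₂ = −ln(1 − r₁·B/P)/ln(1+r₁) ≈ 4.05 → 5 more payments.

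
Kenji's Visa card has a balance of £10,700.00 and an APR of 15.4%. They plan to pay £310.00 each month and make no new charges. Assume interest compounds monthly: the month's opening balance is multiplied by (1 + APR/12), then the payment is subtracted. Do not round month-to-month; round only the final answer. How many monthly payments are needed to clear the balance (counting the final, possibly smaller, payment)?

Monthly rate r = 15.4%/12 = 1.28333% = 0.0128333.
Recurrence: B ← B·(1+r) − £310.00.
Month 1: interest £137.32; balance after payment £10,527.32.
Month 2: interest £135.10; balance after payment £10,352.42.
Closed form: n = −ln(1 − rB₀/P)/ln(1+r) = −ln(0.55704)/ln(1.01283) ≈ 45.885, so the balance reaches zero during payment 46.

46 payments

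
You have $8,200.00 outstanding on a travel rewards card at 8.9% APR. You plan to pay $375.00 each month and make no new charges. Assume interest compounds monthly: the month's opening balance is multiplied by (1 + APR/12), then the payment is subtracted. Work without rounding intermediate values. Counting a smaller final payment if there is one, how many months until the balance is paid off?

24 payments

Monthly rate r = 8.9%/12 = 0.741667% = 0.00741667.
Recurrence: B ← B·(1+r) − $375.00.
Month 1: interest $60.82; balance after payment $7,885.82.
Month 2: interest $58.49; balance after payment $7,569.30.
Closed form: n = −ln(1 − rB₀/P)/ln(1+r) = −ln(0.83782)/ln(1.00742) ≈ 23.947, so the balance reaches zero during payment 24.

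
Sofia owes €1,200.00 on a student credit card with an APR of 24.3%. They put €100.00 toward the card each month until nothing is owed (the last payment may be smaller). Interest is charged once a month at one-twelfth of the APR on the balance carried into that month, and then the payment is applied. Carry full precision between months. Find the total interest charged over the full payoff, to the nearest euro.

€189

Monthly rate r = 24.3%/12 = 2.025% = 0.02025.
Payoff takes n = ⌈−ln(1 − rB₀/P)/ln(1+r)⌉ = ⌈13.886⌉ = 14 payments; the last is €88.75.
Total paid = 13·€100.00 + €88.75 = €1,388.75.
Total interest = total paid − principal = €1,388.75 − €1,200.00 = €188.75.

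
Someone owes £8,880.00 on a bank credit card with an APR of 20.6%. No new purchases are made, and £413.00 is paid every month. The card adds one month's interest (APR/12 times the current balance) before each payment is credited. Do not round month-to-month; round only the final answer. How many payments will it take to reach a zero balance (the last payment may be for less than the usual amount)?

Monthly rate r = 20.6%/12 = 1.71667% = 0.0171667.
Recurrence: B ← B·(1+r) − £413.00.
Month 1: interest £152.44; balance after payment £8,619.44.
Month 2: interest £147.97; balance after payment £8,354.41.
Closed form: n = −ln(1 − rB₀/P)/ln(1+r) = −ln(0.6309)/ln(1.01717) ≈ 27.062, so the balance reaches zero during payment 28.

28 months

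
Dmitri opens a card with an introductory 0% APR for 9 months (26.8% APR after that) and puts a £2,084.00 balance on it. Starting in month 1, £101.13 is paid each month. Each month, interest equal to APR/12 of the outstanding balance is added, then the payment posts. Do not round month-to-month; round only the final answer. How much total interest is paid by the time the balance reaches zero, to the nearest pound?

Promo months 1–9 at r₀ = 0%/12 = 0; months 10+ at r₁ = 26.8%/12 = 0.0223333.
After month 9 (no interest yet): B = £2,084.00 − 9·£101.13 = £1,173.83.
Then at r₁ with £101.13/mo: n₂ = −ln(1 − r₁·B/P)/ln(1+r₁) ≈ 13.58 → 14 more payments.
Total paid = 22·£101.13 + £59.43 = £2,284.29; interest = £2,284.29 − £2,084.00 = £200.29.

£200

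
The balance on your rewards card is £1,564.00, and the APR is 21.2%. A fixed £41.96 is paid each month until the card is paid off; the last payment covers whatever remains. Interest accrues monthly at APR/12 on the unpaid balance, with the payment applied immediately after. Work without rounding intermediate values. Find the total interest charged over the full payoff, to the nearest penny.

£1,010.38

Monthly rate r = 21.2%/12 = 1.76667% = 0.0176667.
Payoff takes n = ⌈−ln(1 − rB₀/P)/ln(1+r)⌉ = ⌈61.351⌉ = 62 payments; the last is £14.82.
Total paid = 61·£41.96 + £14.82 = £2,574.38.
Total interest = total paid − principal = £2,574.38 − £1,564.00 = £1,010.38.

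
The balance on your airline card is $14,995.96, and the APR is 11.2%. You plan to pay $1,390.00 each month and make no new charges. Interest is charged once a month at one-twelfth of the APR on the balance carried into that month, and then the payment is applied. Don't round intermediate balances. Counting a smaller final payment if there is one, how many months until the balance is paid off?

Monthly rate r = 11.2%/12 = 0.933333% = 0.00933333.
Recurrence: B ← B·(1+r) − $1,390.00.
Month 1: interest $139.96; balance after payment $13,745.92.
Month 2: interest $128.30; balance after payment $12,484.22.
Closed form: n = −ln(1 − rB₀/P)/ln(1+r) = −ln(0.89931)/ln(1.00933) ≈ 11.424, so the balance reaches zero during payment 12.

12 months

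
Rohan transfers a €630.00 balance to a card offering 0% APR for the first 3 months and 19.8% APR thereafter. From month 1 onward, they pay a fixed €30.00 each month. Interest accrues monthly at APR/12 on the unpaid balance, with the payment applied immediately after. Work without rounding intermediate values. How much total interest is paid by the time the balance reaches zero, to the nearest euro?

Promo months 1–3 at r₀ = 0%/12 = 0; months 4+ at r₁ = 19.8%/12 = 0.0165.
After month 3 (no interest yet): B = €630.00 − 3·€30.00 = €540.00.
Then at r₁ with €30.00/mo: n₂ = −ln(1 − r₁·B/P)/ln(1+r₁) ≈ 21.53 → 22 more payments.
Total paid = 24·€30.00 + €16.06 = €736.06; interest = €736.06 − €630.00 = €106.06.

€106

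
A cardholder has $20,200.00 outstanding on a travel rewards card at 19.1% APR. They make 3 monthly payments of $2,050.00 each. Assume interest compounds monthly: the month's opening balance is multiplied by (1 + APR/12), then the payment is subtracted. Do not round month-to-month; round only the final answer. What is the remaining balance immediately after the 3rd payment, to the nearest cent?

$14,931.58

Monthly rate r = 19.1%/12 = 1.59167% = 0.0159167.
Each month: B ← B·(1+r) − $2,050.00.
Month 1: interest $321.52; balance after payment $18,471.52.
Month 2: interest $294.00; balance after payment $16,715.52.
Month 3: interest $266.06; balance after payment $14,931.58.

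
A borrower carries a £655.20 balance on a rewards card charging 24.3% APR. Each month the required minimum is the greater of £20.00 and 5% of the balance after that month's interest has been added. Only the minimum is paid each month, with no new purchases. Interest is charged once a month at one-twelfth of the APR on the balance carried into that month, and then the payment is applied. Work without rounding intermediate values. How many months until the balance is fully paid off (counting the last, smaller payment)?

Monthly rate r = 24.3%/12 = 2.025% = 0.02025.
While 5% of the post-interest balance exceeds £20.00, each month B ← (B·(1+r))·(1 − 0.05), i.e. B shrinks by the factor (1+r)·0.95 = 0.96924.
This holds for months 1–17. Entering month 18 the balance is £385.20; 5% of the post-interest balance is now below £20.00, so the flat £20.00 minimum applies from here.
From month 18 a fixed £20.00 at rate r clears £385.20 in 25 more payments. Total: 17 + 25 = 42 months.

42 months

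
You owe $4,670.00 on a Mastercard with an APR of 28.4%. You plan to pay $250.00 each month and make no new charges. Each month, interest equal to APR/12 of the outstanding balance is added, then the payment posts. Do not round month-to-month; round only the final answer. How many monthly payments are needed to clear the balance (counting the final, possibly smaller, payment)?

Monthly rate r = 28.4%/12 = 2.36667% = 0.0236667.
Recurrence: B ← B·(1+r) − $250.00.
Month 1: interest $110.52; balance after payment $4,530.52.
Month 2: interest $107.22; balance after payment $4,387.75.
Closed form: n = −ln(1 − rB₀/P)/ln(1+r) = −ln(0.55791)/ln(1.02367) ≈ 24.948, so the balance reaches zero during payment 25.

25 payments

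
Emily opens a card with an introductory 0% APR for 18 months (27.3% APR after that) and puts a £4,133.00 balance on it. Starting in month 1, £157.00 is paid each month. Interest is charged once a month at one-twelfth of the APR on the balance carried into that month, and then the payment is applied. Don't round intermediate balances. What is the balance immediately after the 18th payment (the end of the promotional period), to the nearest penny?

£1,307.00

Promo months 1–18 at r₀ = 0%/12 = 0; months 19+ at r₁ = 27.3%/12 = 0.02275.
After month 18 (no interest yet): B = £4,133.00 − 18·£157.00 = £1,307.00.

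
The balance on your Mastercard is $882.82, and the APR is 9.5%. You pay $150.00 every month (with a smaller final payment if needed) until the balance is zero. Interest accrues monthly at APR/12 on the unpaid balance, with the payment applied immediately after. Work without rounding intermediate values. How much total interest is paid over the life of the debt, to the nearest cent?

$24.83

Monthly rate r = 9.5%/12 = 0.791667% = 0.00791667.
Payoff takes n = ⌈−ln(1 − rB₀/P)/ln(1+r)⌉ = ⌈6.051⌉ = 7 payments; the last is $7.65.
Total paid = 6·$150.00 + $7.65 = $907.65.
Total interest = total paid − principal = $907.65 − $882.82 = $24.83.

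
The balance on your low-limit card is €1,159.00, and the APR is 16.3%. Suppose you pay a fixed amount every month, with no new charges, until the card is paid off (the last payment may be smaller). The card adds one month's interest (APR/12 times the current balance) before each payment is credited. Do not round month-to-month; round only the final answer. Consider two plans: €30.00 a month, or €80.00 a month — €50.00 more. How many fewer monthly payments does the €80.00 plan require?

39 fewer payments

Monthly rate r = 16.3%/12 = 1.35833% = 0.0135833.
At €30.00/mo: n = ⌈−ln(1 − rB₀/P)/ln(1+r)⌉ = 56 payments (last €4.25); total interest = total paid − €1,159.00 = €495.25.
At €80.00/mo: 17 payments (last €19.47); total interest €140.47.
Payments saved = 56 − 17 = 39.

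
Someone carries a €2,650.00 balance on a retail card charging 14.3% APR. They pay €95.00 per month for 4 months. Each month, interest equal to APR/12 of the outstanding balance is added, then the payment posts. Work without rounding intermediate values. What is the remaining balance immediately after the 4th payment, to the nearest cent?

Monthly rate r = 14.3%/12 = 1.19167% = 0.0119167.
Each month: B ← B·(1+r) − €95.00.
Month 1: interest €31.58; balance after payment €2,586.58.
Month 2: interest €30.82; balance after payment €2,522.40.
Month 3: interest €30.06; balance after payment €2,457.46.
Month 4: interest €29.28; balance after payment €2,391.75.

€2,391.75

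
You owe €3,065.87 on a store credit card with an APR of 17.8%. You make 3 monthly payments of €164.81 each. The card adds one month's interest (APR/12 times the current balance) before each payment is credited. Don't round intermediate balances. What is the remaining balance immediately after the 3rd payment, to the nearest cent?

€2,702.53

Monthly rate r = 17.8%/12 = 1.48333% = 0.0148333.
Each month: B ← B·(1+r) − €164.81.
Month 1: interest €45.48; balance after payment €2,946.54.
Month 2: interest €43.71; balance after payment €2,825.43.
Month 3: interest €41.91; balance after payment €2,702.53.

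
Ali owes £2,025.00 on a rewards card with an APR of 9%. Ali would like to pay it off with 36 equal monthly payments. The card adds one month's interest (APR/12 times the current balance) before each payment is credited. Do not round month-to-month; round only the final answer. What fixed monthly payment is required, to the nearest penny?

£64.39

Monthly rate r = 9%/12 = 0.75% = 0.0075.
Level-payment amortization: P = B₀·r / (1 − (1+r)^(−n)) = 2025.00·0.0075 / (1 − 1.0075^(−36)).
Denominator 1 − (1+r)^(−36) = 0.235851039.
P = 15.1875 / 0.235851039 ≈ 64.39.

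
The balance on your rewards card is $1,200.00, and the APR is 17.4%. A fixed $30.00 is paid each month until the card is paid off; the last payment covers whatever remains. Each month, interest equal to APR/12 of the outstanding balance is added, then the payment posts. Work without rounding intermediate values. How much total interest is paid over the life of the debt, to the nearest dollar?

$608

Monthly rate r = 17.4%/12 = 1.45% = 0.0145.
Payoff takes n = ⌈−ln(1 − rB₀/P)/ln(1+r)⌉ = ⌈60.260⌉ = 61 payments; the last is $7.85.
Total paid = 60·$30.00 + $7.85 = $1,807.85.
Total interest = total paid − principal = $1,807.85 − $1,200.00 = $607.85.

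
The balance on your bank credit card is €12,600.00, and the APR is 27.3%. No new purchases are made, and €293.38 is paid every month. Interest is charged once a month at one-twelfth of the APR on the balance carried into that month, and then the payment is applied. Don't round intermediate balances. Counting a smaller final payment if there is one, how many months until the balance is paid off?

Monthly rate r = 27.3%/12 = 2.275% = 0.02275.
Recurrence: B ← B·(1+r) − €293.38.
Month 1: interest €286.65; balance after payment €12,593.27.
Month 2: interest €286.50; balance after payment €12,586.39.
Closed form: n = −ln(1 − rB₀/P)/ln(1+r) = −ln(0.02294)/ln(1.02275) ≈ 167.810, so the balance reaches zero during payment 168.

168 months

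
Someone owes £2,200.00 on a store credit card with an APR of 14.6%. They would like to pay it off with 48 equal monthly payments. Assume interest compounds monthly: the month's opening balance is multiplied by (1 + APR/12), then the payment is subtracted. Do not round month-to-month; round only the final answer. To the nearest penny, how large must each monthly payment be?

£60.78

Monthly rate r = 14.6%/12 = 1.21667% = 0.0121667.
Level-payment amortization: P = B₀·r / (1 − (1+r)^(−n)) = 2200.00·0.0121667 / (1 − 1.01217^(−48)).
Denominator 1 − (1+r)^(−48) = 0.44036802.
P = 26.7667 / 0.44036802 ≈ 60.78.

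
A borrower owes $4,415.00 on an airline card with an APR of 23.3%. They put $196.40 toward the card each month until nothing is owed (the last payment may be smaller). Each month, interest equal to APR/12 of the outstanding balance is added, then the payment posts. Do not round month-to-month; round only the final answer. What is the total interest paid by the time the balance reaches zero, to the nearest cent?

Monthly rate r = 23.3%/12 = 1.94167% = 0.0194167.
Payoff takes n = ⌈−ln(1 − rB₀/P)/ln(1+r)⌉ = ⌈29.825⌉ = 30 payments; the last is $162.30.
Total paid = 29·$196.40 + $162.30 = $5,857.90.
Total interest = total paid − principal = $5,857.90 − $4,415.00 = $1,442.90.

$1,442.90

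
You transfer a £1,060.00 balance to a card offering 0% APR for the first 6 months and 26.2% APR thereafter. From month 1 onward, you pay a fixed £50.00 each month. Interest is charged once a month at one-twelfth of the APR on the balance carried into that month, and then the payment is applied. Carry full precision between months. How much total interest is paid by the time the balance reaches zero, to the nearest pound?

£174

Promo months 1–6 at r₀ = 0%/12 = 0; months 7+ at r₁ = 26.2%/12 = 0.0218333.
After month 6 (no interest yet): B = £1,060.00 − 6·£50.00 = £760.00.
Then at r₁ with £50.00/mo: n₂ = −ln(1 − r₁·B/P)/ln(1+r₁) ≈ 18.67 → 19 more payments.
Total paid = 24·£50.00 + £33.68 = £1,233.68; interest = £1,233.68 − £1,060.00 = £173.68.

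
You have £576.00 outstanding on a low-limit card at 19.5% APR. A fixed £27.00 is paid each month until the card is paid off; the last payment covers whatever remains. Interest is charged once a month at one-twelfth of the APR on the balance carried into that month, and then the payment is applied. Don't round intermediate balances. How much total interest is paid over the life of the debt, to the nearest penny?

£137.05

Monthly rate r = 19.5%/12 = 1.625% = 0.01625.
Payoff takes n = ⌈−ln(1 − rB₀/P)/ln(1+r)⌉ = ⌈26.407⌉ = 27 payments; the last is £11.05.
Total paid = 26·£27.00 + £11.05 = £713.05.
Total interest = total paid − principal = £713.05 − £576.00 = £137.05.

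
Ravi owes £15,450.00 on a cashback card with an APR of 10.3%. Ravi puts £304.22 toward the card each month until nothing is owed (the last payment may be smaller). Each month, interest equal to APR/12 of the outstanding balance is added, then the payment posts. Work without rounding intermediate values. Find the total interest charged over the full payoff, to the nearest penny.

Monthly rate r = 10.3%/12 = 0.858333% = 0.00858333.
Payoff takes n = ⌈−ln(1 − rB₀/P)/ln(1+r)⌉ = ⌈66.990⌉ = 67 payments; the last is £301.10.
Total paid = 66·£304.22 + £301.10 = £20,379.62.
Total interest = total paid − principal = £20,379.62 − £15,450.00 = £4,929.62.

£4,929.62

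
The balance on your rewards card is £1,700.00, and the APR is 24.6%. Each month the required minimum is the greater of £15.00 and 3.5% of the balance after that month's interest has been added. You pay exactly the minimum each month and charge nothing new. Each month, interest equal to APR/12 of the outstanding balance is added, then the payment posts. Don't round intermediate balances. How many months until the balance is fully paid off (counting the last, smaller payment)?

Monthly rate r = 24.6%/12 = 2.05% = 0.0205.
While 3.5% of the post-interest balance exceeds £15.00, each month B ← (B·(1+r))·(1 − 0.035), i.e. B shrinks by the factor (1+r)·0.965 = 0.98478.
This holds for months 1–92. Entering month 93 the balance is £414.72; 3.5% of the post-interest balance is now below £15.00, so the flat £15.00 minimum applies from here.
From month 93 a fixed £15.00 at rate r clears £414.72 in 42 more payments. Total: 92 + 42 = 134 months.

134 months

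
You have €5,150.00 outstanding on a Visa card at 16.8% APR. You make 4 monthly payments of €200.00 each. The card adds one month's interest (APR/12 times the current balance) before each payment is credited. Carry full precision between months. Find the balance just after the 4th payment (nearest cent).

Monthly rate r = 16.8%/12 = 1.4% = 0.014.
Each month: B ← B·(1+r) − €200.00.
Month 1: interest €72.10; balance after payment €5,022.10.
Month 2: interest €70.31; balance after payment €4,892.41.
Month 3: interest €68.49; balance after payment €4,760.90.
Month 4: interest €66.65; balance after payment €4,627.56.

€4,627.56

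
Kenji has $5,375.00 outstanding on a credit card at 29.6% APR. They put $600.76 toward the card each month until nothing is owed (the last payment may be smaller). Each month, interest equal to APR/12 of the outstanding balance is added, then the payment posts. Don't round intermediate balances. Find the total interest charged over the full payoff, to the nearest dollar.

$774

Monthly rate r = 29.6%/12 = 2.46667% = 0.0246667.
Payoff takes n = ⌈−ln(1 − rB₀/P)/ln(1+r)⌉ = ⌈10.233⌉ = 11 payments; the last is $141.25.
Total paid = 10·$600.76 + $141.25 = $6,148.85.
Total interest = total paid − principal = $6,148.85 − $5,375.00 = $773.85.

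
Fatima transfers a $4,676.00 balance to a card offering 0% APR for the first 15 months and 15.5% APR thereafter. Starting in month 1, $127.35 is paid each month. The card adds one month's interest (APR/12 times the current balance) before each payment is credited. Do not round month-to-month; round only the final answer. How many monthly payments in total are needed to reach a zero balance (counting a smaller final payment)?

Promo months 1–15 at r₀ = 0%/12 = 0; months 16+ at r₁ = 15.5%/12 = 0.0129167.
After month 15 (no interest yet): B = $4,676.00 − 15·$127.35 = $2,765.75.
Then at r₁ with $127.35/mo: n₂ = −ln(1 − r₁·B/P)/ln(1+r₁) ≈ 25.65 → 26 more payments.

41 payments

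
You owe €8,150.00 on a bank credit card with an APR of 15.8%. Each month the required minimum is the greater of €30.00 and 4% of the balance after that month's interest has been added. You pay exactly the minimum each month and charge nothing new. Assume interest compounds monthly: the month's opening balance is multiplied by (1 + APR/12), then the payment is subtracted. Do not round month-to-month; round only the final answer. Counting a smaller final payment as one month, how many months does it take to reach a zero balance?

117 months

Monthly rate r = 15.8%/12 = 1.31667% = 0.0131667.
While 4% of the post-interest balance exceeds €30.00, each month B ← (B·(1+r))·(1 − 0.04), i.e. B shrinks by the factor (1+r)·0.96 = 0.97264.
This holds for months 1–87. Entering month 88 the balance is €729.45; 4% of the post-interest balance is now below €30.00, so the flat €30.00 minimum applies from here.
From month 88 a fixed €30.00 at rate r clears €729.45 in 30 more payments. Total: 87 + 30 = 117 months.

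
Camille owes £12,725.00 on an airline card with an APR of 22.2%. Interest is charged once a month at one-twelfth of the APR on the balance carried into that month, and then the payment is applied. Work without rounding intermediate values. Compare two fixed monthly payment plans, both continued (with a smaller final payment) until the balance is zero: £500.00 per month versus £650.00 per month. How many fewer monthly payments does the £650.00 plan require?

10 fewer payments

Monthly rate r = 22.2%/12 = 1.85% = 0.0185.
At £500.00/mo: n = ⌈−ln(1 − rB₀/P)/ln(1+r)⌉ = 35 payments (last £360.52); total interest = total paid − £12,725.00 = £4,635.52.
At £650.00/mo: 25 payments (last £347.04); total interest £3,222.04.
Payments saved = 35 − 25 = 10.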